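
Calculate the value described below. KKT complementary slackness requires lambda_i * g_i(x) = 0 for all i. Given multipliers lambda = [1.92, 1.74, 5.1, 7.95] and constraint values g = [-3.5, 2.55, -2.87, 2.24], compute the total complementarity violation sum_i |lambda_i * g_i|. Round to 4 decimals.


KKT complementary slackness check:
lambda_1 * g_1 = 1.92 * -3.5 = -6.72
lambda_2 * g_2 = 1.74 * 2.55 = 4.437
lambda_3 * g_3 = 5.1 * -2.87 = -14.637
lambda_4 * g_4 = 7.95 * 2.24 = 17.808
Total violation = 6.72 + 4.437 + 14.637 + 17.808 = 43.602


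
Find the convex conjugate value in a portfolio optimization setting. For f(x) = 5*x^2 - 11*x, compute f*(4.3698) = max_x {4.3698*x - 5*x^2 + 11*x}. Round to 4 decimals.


f*(y) = sup_x {y*x - a*x^2 - b*x} = sup_x {(y-b)*x - a*x^2}
FOC: (y - b) - 2a*x = 0 => x* = (y - b)/(2a)
x* = (4.3698 + 11)/(2*5) = 1.537
f*(4.3698) = (y-b)^2/(4a) = (4.3698 + 11)^2/(4*5)
= 236.2308/20 = 11.8115


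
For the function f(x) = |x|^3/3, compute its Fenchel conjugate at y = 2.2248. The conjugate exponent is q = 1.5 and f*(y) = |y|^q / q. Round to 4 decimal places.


The conjugate exponent q satisfies 1/p + 1/q = 1.
p = 3, so q = 3/(3 - 1) = 1.5
|y|^q = 2.2248^1.5 = 3.3185
f*(2.2248) = 3.3185 / 1.5 = 2.2123


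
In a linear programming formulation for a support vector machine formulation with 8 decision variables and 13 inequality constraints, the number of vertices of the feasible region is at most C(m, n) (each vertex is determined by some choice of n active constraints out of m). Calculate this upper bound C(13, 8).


Each vertex corresponds to some choice of n active constraints out of m, so the number of vertices is at most C(m, n) = m! / (n!(m-n)!).
m = 13, n = 8
Numerator: 13 * 12 * 11 * 10 * 9 * 8 * 7 * 6
Denominator: 8! = 40320
C(13, 8) = 1287


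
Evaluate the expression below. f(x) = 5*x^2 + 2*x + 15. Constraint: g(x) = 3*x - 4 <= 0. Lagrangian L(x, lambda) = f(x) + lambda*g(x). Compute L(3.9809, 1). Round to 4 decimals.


Step 1: Evaluate f(x).
f(3.9809) = 5*3.9809^2 + 2*3.9809 + 15 = 102.1996
Step 2: Evaluate g(x).
g(3.9809) = 3*3.9809 - 4 = 7.9427
Step 3: Compute Lagrangian.
L = 102.1996 + 1*7.9427 = 110.1423


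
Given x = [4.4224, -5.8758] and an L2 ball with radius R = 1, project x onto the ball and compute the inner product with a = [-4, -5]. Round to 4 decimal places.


Step 1: Compute ||x|| (intermediates to 6 decimals).
||x|| = sqrt(4.4224^2 + (-5.8758)^2) = 7.354091
Step 2: Project.
Since ||x|| > R, scale = R/||x|| = 1/7.354091 = 0.135979, proj(x) = scale * x
proj(x) = [0.601354, -0.798985]
Step 3: Dot product.
a^T * proj(x) = -4*0.601354 - 5*(-0.798985) = 1.5895


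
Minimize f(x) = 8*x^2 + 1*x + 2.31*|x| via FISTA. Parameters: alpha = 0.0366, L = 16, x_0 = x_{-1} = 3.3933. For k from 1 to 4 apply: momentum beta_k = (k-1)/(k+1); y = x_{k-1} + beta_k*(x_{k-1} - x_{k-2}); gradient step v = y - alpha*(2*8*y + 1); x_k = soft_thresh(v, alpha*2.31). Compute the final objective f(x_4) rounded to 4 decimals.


FISTA on f(x) = 8*x^2 + 1*x + 2.31*|x|
L = 16, alpha = 0.0366
Iteration 1: beta = 0.0, y = 3.3933 + 0.0*(3.3933 - 3.3933) = 3.3933
  grad(y) = 55.2928, v = y - alpha*grad = 1.3696
  prox(v) = soft_thresh(1.3696, 0.0845) = 1.285
Iteration 2: beta = 0.3333, y = 1.285 + 0.3333*(1.285 - 3.3933) = 0.5823
  grad(y) = 10.3165, v = y - alpha*grad = 0.2047
  prox(v) = soft_thresh(0.2047, 0.0845) = 0.1202
Iteration 3: beta = 0.5, y = 0.1202 + 0.5*(0.1202 - 1.285) = -0.4623
  grad(y) = -6.3966, v = y - alpha*grad = -0.2282
  prox(v) = soft_thresh(-0.2282, 0.0845) = -0.1436
Iteration 4: beta = 0.6, y = -0.1436 + 0.6*(-0.1436 - 0.1202) = -0.3019
  grad(y) = -3.8303, v = y - alpha*grad = -0.1617
  prox(v) = soft_thresh(-0.1617, 0.0845) = -0.0772
f(x_4) = 8*(-0.0772)^2 + 1*(-0.0772) + 2.31*|-0.0772| = 0.1487


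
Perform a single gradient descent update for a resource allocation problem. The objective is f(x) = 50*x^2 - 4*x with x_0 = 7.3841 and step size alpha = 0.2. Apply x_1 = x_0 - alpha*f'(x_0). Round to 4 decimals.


We compute the gradient at x_0 and apply the update.
f'(x) = 100*x - 4
f'(7.3841) = 100*7.3841 - 4 = 734.41
x_1 = 7.3841 - 0.2*734.41 = -139.4979


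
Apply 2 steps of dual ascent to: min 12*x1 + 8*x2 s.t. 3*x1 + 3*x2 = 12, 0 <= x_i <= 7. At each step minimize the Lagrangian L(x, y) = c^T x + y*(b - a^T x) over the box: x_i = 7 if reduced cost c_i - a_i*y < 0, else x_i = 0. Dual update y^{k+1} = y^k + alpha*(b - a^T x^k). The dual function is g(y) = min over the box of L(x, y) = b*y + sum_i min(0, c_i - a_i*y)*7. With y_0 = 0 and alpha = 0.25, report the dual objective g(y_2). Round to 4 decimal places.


Dual ascent for LP: min 12*x1 + 8*x2, 3*x1 + 3*x2 = 12, 0 <= x_i <= 7
Step 1: y^k = 0.0, reduced costs: (12.0, 8.0)
  x^k = (0.0, 0.0), subgradient = b - a^T x = 12.0
  y^{k+1} = 0.0 + 0.25*12.0 = 3.0
Step 2: y^k = 3.0, reduced costs: (3.0, -1.0)
  x^k = (0.0, 7.0), subgradient = b - a^T x = -9.0
  y^{k+1} = 3.0 + 0.25*-9.0 = 0.75
Dual objective at y_2 = 0.75: reduced costs (9.75, 5.75), box minimizer x = (0.0, 0.0)
g(y_2) = b*y + (c1 - a1*y)*x1 + (c2 - a2*y)*x2 = 12*0.75 + 9.75*0.0 + 5.75*0.0 = 9.0 + 0.0 + 0.0 = 9.0


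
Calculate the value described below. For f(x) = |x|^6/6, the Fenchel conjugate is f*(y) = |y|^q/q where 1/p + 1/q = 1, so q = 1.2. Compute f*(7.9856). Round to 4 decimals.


The conjugate exponent q satisfies 1/p + 1/q = 1.
p = 6, so q = 6/(6 - 1) = 1.2
|y|^q = 7.9856^1.2 = 12.0995
f*(7.9856) = 12.0995 / 1.2 = 10.083


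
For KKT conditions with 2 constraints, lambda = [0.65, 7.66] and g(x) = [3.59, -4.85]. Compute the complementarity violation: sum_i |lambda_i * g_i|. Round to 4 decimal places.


KKT complementary slackness check:
lambda_1 * g_1 = 0.65 * 3.59 = 2.3335
lambda_2 * g_2 = 7.66 * -4.85 = -37.151
Total violation = 2.3335 + 37.151 = 39.4845


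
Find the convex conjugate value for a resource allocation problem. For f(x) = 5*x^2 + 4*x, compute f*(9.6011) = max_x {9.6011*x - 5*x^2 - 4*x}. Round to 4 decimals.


f*(y) = sup_x {y*x - a*x^2 - b*x} = sup_x {(y-b)*x - a*x^2}
FOC: (y - b) - 2a*x = 0 => x* = (y - b)/(2a)
x* = (9.6011 - 4)/(2*5) = 0.5601
f*(9.6011) = (y-b)^2/(4a) = (9.6011 - 4)^2/(4*5)
= 31.3723/20 = 1.5686


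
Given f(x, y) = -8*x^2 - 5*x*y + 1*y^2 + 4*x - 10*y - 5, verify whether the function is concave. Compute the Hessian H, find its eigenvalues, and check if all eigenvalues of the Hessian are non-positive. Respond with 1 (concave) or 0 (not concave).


The Hessian of f(x,y) = -8*x^2 - 5*x*y + 1*y^2 + 4*x - 10*y - 5 is:
H = [[-16, -5], [-5, 2]]
Trace = -16 + 2 = -14
Determinant = -16*2 - (-5)^2 = -57
Discriminant = (-14)^2 - 4*-57 = 424.0
Eigenvalues: lambda_1 = -17.2956, lambda_2 = 3.2956
The function is not concave.

0


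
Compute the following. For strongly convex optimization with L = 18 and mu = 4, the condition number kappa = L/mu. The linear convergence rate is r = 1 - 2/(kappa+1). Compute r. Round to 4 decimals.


Step 1: Compute the condition number.
kappa = L/mu = 18/4 = 4.5
Step 2: Compute the convergence rate.
r = 1 - 2/(kappa + 1) = 1 - 2*mu/(L + mu) = (L - mu)/(L + mu) = 14/22 = 0.6364


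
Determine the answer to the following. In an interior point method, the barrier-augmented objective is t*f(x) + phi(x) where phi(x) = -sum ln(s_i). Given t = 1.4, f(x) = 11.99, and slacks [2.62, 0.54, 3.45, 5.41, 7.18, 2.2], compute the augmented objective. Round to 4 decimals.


Step 1: Compute log-barrier.
ln values: [0.9632, -0.6162, 1.2384, 1.6882, 1.9713, 0.7885]
phi = -(0.9632 - 0.6162 + 1.2384 + 1.6882 + 1.9713 + 0.7885) = -6.0334
Step 2: Compute augmented objective.
t*f(x) = 1.4*11.99 = 16.786
Total = 16.786 - 6.0334 = 10.7526


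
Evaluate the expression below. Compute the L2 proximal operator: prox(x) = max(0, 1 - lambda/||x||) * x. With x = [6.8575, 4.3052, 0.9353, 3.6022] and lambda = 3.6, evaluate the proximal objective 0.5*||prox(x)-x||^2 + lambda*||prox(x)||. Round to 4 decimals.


Step 1: Compute ||x||.
||x|| = 8.9113
Step 2: Compute scaling factor.
scale = max(0, 1 - 3.6/8.9113) = 0.596
Step 3: prox(x) = [4.0872, 2.566, 0.5575, 2.147]
||prox(x)|| = 5.3113
Step 4: Proximal objective.
0.5*||prox-x||^2 = 6.48
lambda*||prox|| = 19.1207
Total = 25.6006


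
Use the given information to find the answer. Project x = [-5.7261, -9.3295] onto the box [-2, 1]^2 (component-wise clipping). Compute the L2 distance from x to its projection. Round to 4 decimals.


Project each component onto [-2, 1].
clip(-5.7261) = -2.0, clip(-9.3295) = -2.0
Projection = [-2.0, -2.0]
Squared diffs: [13.8838, 53.7216]
Distance = sqrt(67.6054) = 8.2222


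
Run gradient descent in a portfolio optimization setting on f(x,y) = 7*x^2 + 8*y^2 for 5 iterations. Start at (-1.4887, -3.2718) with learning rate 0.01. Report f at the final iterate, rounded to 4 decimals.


Gradient descent on f(x,y) = 7*x^2 + 8*y^2.
Starting point: (-1.4887, -3.2718), alpha = 0.01
Step 1: grad_x = 2*7*-1.4887 = -20.8418, grad_y = 2*8*-3.2718 = -52.3488
  x_1 = -1.4887 - 0.01*-20.8418 = -1.2803
  y_1 = -3.2718 - 0.01*-52.3488 = -2.7483
Step 2: grad_x = 2*7*-1.2803 = -17.9239, grad_y = 2*8*-2.7483 = -43.973
  x_2 = -1.2803 - 0.01*-17.9239 = -1.101
  y_2 = -2.7483 - 0.01*-43.973 = -2.3086
Step 3: grad_x = 2*7*-1.101 = -15.4146, grad_y = 2*8*-2.3086 = -36.9373
  x_3 = -1.101 - 0.01*-15.4146 = -0.9469
  y_3 = -2.3086 - 0.01*-36.9373 = -1.9392
Step 4: grad_x = 2*7*-0.9469 = -13.2566, grad_y = 2*8*-1.9392 = -31.0273
  x_4 = -0.9469 - 0.01*-13.2566 = -0.8143
  y_4 = -1.9392 - 0.01*-31.0273 = -1.6289
Step 5: grad_x = 2*7*-0.8143 = -11.4006, grad_y = 2*8*-1.6289 = -26.063
  x_5 = -0.8143 - 0.01*-11.4006 = -0.7003
  y_5 = -1.6289 - 0.01*-26.063 = -1.3683
f(-0.7003, -1.3683) = 7*(-0.7003)^2 + 8*(-1.3683)^2 = 18.4113


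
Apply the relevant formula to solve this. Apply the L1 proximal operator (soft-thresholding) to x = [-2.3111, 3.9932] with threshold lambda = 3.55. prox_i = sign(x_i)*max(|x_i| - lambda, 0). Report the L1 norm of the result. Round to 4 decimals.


Soft-thresholding with lambda = 3.55:
prox(-2.3111) = sign(-2.3111)*max(|-2.3111| - 3.55, 0) = 0.0
prox(3.9932) = sign(3.9932)*max(|3.9932| - 3.55, 0) = 0.4432
prox(x) = [0.0, 0.4432]
||prox(x)||_1 = 0.0 + 0.4432 = 0.4432


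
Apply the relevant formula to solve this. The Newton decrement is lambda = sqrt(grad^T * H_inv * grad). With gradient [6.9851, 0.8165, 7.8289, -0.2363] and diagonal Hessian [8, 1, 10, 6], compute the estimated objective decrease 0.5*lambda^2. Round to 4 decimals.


Step 1: H is diagonal, so H^(-1) * g = [0.8731, 0.8165, 0.7829, -0.0394].
Step 2: g^T H^(-1) g = sum_i g_i^2 / H_ii
  = (6.9851)^2/8 + (0.8165)^2/1 + (7.8289)^2/10 + (-0.2363)^2/6
  = 6.099 + 0.6667 + 6.1292 + 0.0093 = 12.9041
Step 3: Objective decrease = 0.5 * g^T H^(-1) g = 6.452


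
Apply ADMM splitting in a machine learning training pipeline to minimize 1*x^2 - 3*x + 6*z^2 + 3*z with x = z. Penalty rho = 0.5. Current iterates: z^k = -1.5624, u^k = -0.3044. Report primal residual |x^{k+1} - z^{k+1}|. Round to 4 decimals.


ADMM iteration with rho = 0.5, z^k = -1.5624, u^k = -0.3044
Step 1: x-update.
Minimize 1*x^2 - 3*x + (0.5/2)*(x + 1.5624 - 0.3044)^2
FOC: (2*1 + 0.5)*x = 3 + 0.5*(-1.5624 + 0.3044)
x^{k+1} = 0.9484
Step 2: z-update.
Minimize 6*z^2 + 3*z + (0.5/2)*(0.9484 - z - 0.3044)^2
FOC: (2*6 + 0.5)*z = -3 + 0.5*(0.9484 - 0.3044)
z^{k+1} = -0.2142
Step 3: u-update.
u^{k+1} = -0.3044 + 0.9484 + 0.2142 = 0.8582
Step 4: Primal residual = |0.9484 + 0.2142| = 1.1626


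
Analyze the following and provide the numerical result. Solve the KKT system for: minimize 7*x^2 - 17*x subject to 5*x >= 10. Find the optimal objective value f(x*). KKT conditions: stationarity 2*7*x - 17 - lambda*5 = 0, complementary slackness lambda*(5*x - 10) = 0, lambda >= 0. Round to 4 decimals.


Step 1: Try lambda = 0 (constraint inactive).
x_unc = 17/(2*7) = 1.2143
Check: 5*1.2143 = 6.0715 < 10 -- violated!
Step 2: Constraint must be active: 5*x = 10
x* = 10/5 = 2.0
lambda = (2*7*2.0 - 17)/5 = 2.2
Step 3: Compute optimal value.
f(x*) = 7*2.0^2 - 17*2.0 = -6.0


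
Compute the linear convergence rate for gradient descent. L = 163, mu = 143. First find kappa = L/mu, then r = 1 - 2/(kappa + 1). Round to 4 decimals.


Step 1: Compute the condition number.
kappa = L/mu = 163/143 = 1.1399
Step 2: Compute the convergence rate.
r = 1 - 2/(kappa + 1) = 1 - 2*mu/(L + mu) = (L - mu)/(L + mu) = 20/306 = 0.0654


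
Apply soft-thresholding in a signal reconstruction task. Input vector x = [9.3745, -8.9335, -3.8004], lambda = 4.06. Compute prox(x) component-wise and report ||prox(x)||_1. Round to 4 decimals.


Soft-thresholding with lambda = 4.06:
prox(9.3745) = sign(9.3745)*max(|9.3745| - 4.06, 0) = 5.3145
prox(-8.9335) = sign(-8.9335)*max(|-8.9335| - 4.06, 0) = -4.8735
prox(-3.8004) = sign(-3.8004)*max(|-3.8004| - 4.06, 0) = 0.0
prox(x) = [5.3145, -4.8735, 0.0]
||prox(x)||_1 = 5.3145 + 4.8735 + 0.0 = 10.188


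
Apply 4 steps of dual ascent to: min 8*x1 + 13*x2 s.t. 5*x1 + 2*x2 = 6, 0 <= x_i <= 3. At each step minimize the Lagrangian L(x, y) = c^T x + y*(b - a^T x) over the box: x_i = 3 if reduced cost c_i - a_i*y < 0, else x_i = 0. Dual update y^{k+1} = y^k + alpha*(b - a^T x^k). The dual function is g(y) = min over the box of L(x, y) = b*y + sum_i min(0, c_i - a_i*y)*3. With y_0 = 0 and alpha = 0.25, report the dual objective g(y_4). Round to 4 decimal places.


Dual ascent for LP: min 8*x1 + 13*x2, 5*x1 + 2*x2 = 6, 0 <= x_i <= 3
Step 1: y^k = 0.0, reduced costs: (8.0, 13.0)
  x^k = (0.0, 0.0), subgradient = b - a^T x = 6.0
  y^{k+1} = 0.0 + 0.25*6.0 = 1.5
Step 2: y^k = 1.5, reduced costs: (0.5, 10.0)
  x^k = (0.0, 0.0), subgradient = b - a^T x = 6.0
  y^{k+1} = 1.5 + 0.25*6.0 = 3.0
Step 3: y^k = 3.0, reduced costs: (-7.0, 7.0)
  x^k = (3.0, 0.0), subgradient = b - a^T x = -9.0
  y^{k+1} = 3.0 + 0.25*-9.0 = 0.75
Step 4: y^k = 0.75, reduced costs: (4.25, 11.5)
  x^k = (0.0, 0.0), subgradient = b - a^T x = 6.0
  y^{k+1} = 0.75 + 0.25*6.0 = 2.25
Dual objective at y_4 = 2.25: reduced costs (-3.25, 8.5), box minimizer x = (3.0, 0.0)
g(y_4) = b*y + (c1 - a1*y)*x1 + (c2 - a2*y)*x2 = 6*2.25 + (-3.25)*3.0 + 8.5*0.0 = 13.5 - 9.75 + 0.0 = 3.75


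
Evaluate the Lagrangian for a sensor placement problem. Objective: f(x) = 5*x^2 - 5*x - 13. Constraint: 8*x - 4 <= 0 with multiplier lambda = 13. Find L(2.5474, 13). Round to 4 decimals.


Step 1: Evaluate f(x).
f(2.5474) = 5*2.5474^2 - 5*2.5474 - 13 = 6.7092
Step 2: Evaluate g(x).
g(2.5474) = 8*2.5474 - 4 = 16.3792
Step 3: Compute Lagrangian.
L = 6.7092 + 13*16.3792 = 219.6388


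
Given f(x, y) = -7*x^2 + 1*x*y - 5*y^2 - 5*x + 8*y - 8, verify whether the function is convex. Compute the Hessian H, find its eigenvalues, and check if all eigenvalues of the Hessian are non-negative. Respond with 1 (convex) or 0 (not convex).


The Hessian of f(x,y) = -7*x^2 + 1*x*y - 5*y^2 - 5*x + 8*y - 8 is:
H = [[-14, 1], [1, -10]]
Trace = -14 - 10 = -24
Determinant = -14*-10 - (1)^2 = 139
Discriminant = (-24)^2 - 4*139 = 20.0
Eigenvalues: lambda_1 = -14.2361, lambda_2 = -9.7639
The function is not convex.

0


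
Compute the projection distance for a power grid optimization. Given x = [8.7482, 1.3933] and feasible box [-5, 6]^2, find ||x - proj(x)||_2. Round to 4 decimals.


Project each component onto [-5, 6].
clip(8.7482) = 6.0, clip(1.3933) = 1.3933
Projection = [6.0, 1.3933]
Squared diffs: [7.5526, 0.0]
Distance = sqrt(7.5526) = 2.7482


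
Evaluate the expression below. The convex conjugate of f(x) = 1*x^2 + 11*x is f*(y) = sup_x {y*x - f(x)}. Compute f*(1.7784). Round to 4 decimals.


f*(y) = sup_x {y*x - a*x^2 - b*x} = sup_x {(y-b)*x - a*x^2}
FOC: (y - b) - 2a*x = 0 => x* = (y - b)/(2a)
x* = (1.7784 - 11)/(2*1) = -4.6108
f*(1.7784) = (y-b)^2/(4a) = (1.7784 - 11)^2/(4*1)
= 85.0379/4 = 21.2595


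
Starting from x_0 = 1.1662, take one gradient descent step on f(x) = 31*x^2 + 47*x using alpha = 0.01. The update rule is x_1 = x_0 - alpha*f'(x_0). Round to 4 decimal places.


We compute the gradient at x_0 and apply the update.
f'(x) = 62*x + 47
f'(1.1662) = 62*1.1662 + 47 = 119.3044
x_1 = 1.1662 - 0.01*119.3044 = -0.0268


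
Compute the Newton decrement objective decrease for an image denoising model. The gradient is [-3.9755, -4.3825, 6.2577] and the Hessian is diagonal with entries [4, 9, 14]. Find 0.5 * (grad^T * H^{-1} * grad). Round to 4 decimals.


Step 1: H is diagonal, so H^(-1) * g = [-0.9939, -0.4869, 0.447].
Step 2: g^T H^(-1) g = sum_i g_i^2 / H_ii
  = (-3.9755)^2/4 + (-4.3825)^2/9 + (6.2577)^2/14
  = 3.9512 + 2.134 + 2.7971 = 8.8822
Step 3: Objective decrease = 0.5 * g^T H^(-1) g = 4.4411


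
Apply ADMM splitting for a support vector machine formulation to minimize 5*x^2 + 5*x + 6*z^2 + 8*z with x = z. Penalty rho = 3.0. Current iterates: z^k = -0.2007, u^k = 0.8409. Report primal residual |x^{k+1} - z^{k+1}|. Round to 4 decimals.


ADMM iteration with rho = 3.0, z^k = -0.2007, u^k = 0.8409
Step 1: x-update.
Minimize 5*x^2 + 5*x + (3.0/2)*(x + 0.2007 + 0.8409)^2
FOC: (2*5 + 3.0)*x = -5 + 3.0*(-0.2007 - 0.8409)
x^{k+1} = -0.625
Step 2: z-update.
Minimize 6*z^2 + 8*z + (3.0/2)*(-0.625 - z + 0.8409)^2
FOC: (2*6 + 3.0)*z = -8 + 3.0*(-0.625 + 0.8409)
z^{k+1} = -0.4902
Step 3: u-update.
u^{k+1} = 0.8409 - 0.625 + 0.4902 = 0.7061
Step 4: Primal residual = |-0.625 + 0.4902| = 0.1348


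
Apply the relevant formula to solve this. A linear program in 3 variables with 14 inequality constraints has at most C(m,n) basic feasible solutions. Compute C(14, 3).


Each vertex corresponds to some choice of n active constraints out of m, so the number of vertices is at most C(m, n) = m! / (n!(m-n)!).
m = 14, n = 3
Numerator: 14 * 13 * 12
Denominator: 3! = 6
C(14, 3) = 364


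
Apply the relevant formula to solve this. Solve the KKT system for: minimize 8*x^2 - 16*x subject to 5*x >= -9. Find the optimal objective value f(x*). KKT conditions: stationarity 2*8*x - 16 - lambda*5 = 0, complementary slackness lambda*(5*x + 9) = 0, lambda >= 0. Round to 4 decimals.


Step 1: Try lambda = 0 (constraint inactive).
Stationarity: 2*8*x - 16 = 0
x* = 16/(2*8) = 1.0
Check constraint: 5*1.0 = 5.0 >= -9 -- satisfied.
Step 2: Compute optimal value.
f(x*) = 8*1.0^2 - 16*1.0 = -8.0


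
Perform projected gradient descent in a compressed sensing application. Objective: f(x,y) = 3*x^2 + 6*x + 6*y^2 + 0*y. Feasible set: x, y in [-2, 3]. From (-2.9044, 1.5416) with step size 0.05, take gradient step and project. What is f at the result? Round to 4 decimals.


Step 1: Compute gradient at (-2.9044, 1.5416).
grad_x = 2*3*-2.9044 + 6 = -11.4264
grad_y = 2*6*1.5416 + 0 = 18.4992
Step 2: Gradient step.
x_raw = -2.9044 - 0.05*-11.4264 = -2.3331
y_raw = 1.5416 - 0.05*18.4992 = 0.6166
Step 3: Project onto [-2, 3].
x_proj = clip(-2.3331) = -2.0
y_proj = clip(0.6166) = 0.6166
Step 4: Evaluate f.
f(-2.0, 0.6166) = 2.2815


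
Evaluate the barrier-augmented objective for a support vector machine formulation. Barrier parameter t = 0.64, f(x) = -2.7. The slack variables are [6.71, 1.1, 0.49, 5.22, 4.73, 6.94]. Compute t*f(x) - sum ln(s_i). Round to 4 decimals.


Step 1: Compute log-barrier.
ln values: [1.9036, 0.0953, -0.7133, 1.6525, 1.5539, 1.9373]
phi = -(1.9036 + 0.0953 - 0.7133 + 1.6525 + 1.5539 + 1.9373) = -6.4293
Step 2: Compute augmented objective.
t*f(x) = 0.64*-2.7 = -1.728
Total = -1.728 - 6.4293 = -8.1573


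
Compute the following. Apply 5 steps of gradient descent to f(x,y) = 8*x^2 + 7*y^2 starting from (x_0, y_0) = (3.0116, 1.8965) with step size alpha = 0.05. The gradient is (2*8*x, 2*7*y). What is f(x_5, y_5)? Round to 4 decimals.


Gradient descent on f(x,y) = 8*x^2 + 7*y^2.
Starting point: (3.0116, 1.8965), alpha = 0.05
Step 1: grad_x = 2*8*3.0116 = 48.1856, grad_y = 2*7*1.8965 = 26.551
  x_1 = 3.0116 - 0.05*48.1856 = 0.6023
  y_1 = 1.8965 - 0.05*26.551 = 0.569
Step 2: grad_x = 2*8*0.6023 = 9.6371, grad_y = 2*7*0.569 = 7.9653
  x_2 = 0.6023 - 0.05*9.6371 = 0.1205
  y_2 = 0.569 - 0.05*7.9653 = 0.1707
Step 3: grad_x = 2*8*0.1205 = 1.9274, grad_y = 2*7*0.1707 = 2.3896
  x_3 = 0.1205 - 0.05*1.9274 = 0.0241
  y_3 = 0.1707 - 0.05*2.3896 = 0.0512
Step 4: grad_x = 2*8*0.0241 = 0.3855, grad_y = 2*7*0.0512 = 0.7169
  x_4 = 0.0241 - 0.05*0.3855 = 0.0048
  y_4 = 0.0512 - 0.05*0.7169 = 0.0154
Step 5: grad_x = 2*8*0.0048 = 0.0771, grad_y = 2*7*0.0154 = 0.2151
  x_5 = 0.0048 - 0.05*0.0771 = 0.001
  y_5 = 0.0154 - 0.05*0.2151 = 0.0046
f(0.001, 0.0046) = 8*0.001^2 + 7*0.0046^2 = 0.0002


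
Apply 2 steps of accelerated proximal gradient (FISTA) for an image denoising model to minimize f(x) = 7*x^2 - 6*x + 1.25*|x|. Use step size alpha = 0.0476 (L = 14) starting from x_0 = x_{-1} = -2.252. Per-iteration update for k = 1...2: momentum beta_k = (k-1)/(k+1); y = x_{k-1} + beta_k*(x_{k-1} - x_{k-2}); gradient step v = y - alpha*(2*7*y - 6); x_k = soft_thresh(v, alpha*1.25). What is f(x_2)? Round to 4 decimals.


FISTA on f(x) = 7*x^2 - 6*x + 1.25*|x|
L = 14, alpha = 0.0476
Iteration 1: beta = 0.0, y = -2.252 + 0.0*(-2.252 + 2.252) = -2.252
  grad(y) = -37.528, v = y - alpha*grad = -0.4657
  prox(v) = soft_thresh(-0.4657, 0.0595) = -0.4062
Iteration 2: beta = 0.3333, y = -0.4062 + 0.3333*(-0.4062 + 2.252) = 0.2091
  grad(y) = -3.0725, v = y - alpha*grad = 0.3554
  prox(v) = soft_thresh(0.3554, 0.0595) = 0.2959
f(x_2) = 7*0.2959^2 - 6*0.2959 + 1.25*|0.2959| = -0.7926


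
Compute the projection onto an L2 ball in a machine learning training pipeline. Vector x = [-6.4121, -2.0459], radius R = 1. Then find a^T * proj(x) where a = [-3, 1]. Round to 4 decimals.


Step 1: Compute ||x|| (intermediates to 6 decimals).
||x|| = sqrt((-6.4121)^2 + (-2.0459)^2) = 6.730582
Step 2: Project.
Since ||x|| > R, scale = R/||x|| = 1/6.730582 = 0.148576, proj(x) = scale * x
proj(x) = [-0.952684, -0.303972]
Step 3: Dot product.
a^T * proj(x) = -3*(-0.952684) + 1*(-0.303972) = 2.5541


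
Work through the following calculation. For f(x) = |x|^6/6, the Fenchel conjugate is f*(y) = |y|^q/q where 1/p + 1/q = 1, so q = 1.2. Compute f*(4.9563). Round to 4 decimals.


The conjugate exponent q satisfies 1/p + 1/q = 1.
p = 6, so q = 6/(6 - 1) = 1.2
|y|^q = 4.9563^1.2 = 6.8264
f*(4.9563) = 6.8264 / 1.2 = 5.6886


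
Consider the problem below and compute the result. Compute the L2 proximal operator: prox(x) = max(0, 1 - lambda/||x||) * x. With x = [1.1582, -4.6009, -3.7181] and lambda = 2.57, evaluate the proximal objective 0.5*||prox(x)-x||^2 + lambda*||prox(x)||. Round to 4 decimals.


Step 1: Compute ||x||.
||x|| = 6.0278
Step 2: Compute scaling factor.
scale = max(0, 1 - 2.57/6.0278) = 0.5736
Step 3: prox(x) = [0.6644, -2.6393, -2.1329]
||prox(x)|| = 3.4578
Step 4: Proximal objective.
0.5*||prox-x||^2 = 3.3025
lambda*||prox|| = 8.8865
Total = 12.1889


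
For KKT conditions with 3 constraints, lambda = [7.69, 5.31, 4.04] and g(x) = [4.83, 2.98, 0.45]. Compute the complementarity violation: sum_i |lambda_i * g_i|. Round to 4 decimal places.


KKT complementary slackness check:
lambda_1 * g_1 = 7.69 * 4.83 = 37.1427
lambda_2 * g_2 = 5.31 * 2.98 = 15.8238
lambda_3 * g_3 = 4.04 * 0.45 = 1.818
Total violation = 37.1427 + 15.8238 + 1.818 = 54.7845


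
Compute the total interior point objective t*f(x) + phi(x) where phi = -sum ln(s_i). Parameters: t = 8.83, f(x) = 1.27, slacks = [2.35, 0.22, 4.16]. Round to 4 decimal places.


Step 1: Compute log-barrier.
ln values: [0.8544, -1.5141, 1.4255]
phi = -(0.8544 - 1.5141 + 1.4255) = -0.7658
Step 2: Compute augmented objective.
t*f(x) = 8.83*1.27 = 11.2141
Total = 11.2141 - 0.7658 = 10.4483


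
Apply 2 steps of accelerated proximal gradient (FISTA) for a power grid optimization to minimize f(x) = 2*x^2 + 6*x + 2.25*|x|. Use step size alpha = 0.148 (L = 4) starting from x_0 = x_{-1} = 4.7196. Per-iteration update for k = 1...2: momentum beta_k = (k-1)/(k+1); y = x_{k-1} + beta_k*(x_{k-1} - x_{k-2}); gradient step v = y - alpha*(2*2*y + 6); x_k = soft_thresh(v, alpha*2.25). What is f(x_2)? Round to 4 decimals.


FISTA on f(x) = 2*x^2 + 6*x + 2.25*|x|
L = 4, alpha = 0.148
Iteration 1: beta = 0.0, y = 4.7196 + 0.0*(4.7196 - 4.7196) = 4.7196
  grad(y) = 24.8784, v = y - alpha*grad = 1.0376
  prox(v) = soft_thresh(1.0376, 0.333) = 0.7046
Iteration 2: beta = 0.3333, y = 0.7046 + 0.3333*(0.7046 - 4.7196) = -0.6337
  grad(y) = 3.465, v = y - alpha*grad = -1.1466
  prox(v) = soft_thresh(-1.1466, 0.333) = -0.8136
f(x_2) = 2*(-0.8136)^2 + 6*(-0.8136) + 2.25*|-0.8136| = -1.7271


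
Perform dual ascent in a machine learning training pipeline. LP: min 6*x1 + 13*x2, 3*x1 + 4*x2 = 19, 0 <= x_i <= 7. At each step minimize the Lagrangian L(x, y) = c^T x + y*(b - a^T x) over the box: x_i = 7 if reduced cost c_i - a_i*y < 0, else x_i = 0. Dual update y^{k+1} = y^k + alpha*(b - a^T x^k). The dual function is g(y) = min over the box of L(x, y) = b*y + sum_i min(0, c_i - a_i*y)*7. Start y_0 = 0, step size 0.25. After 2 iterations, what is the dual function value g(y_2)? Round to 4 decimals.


Dual ascent for LP: min 6*x1 + 13*x2, 3*x1 + 4*x2 = 19, 0 <= x_i <= 7
Step 1: y^k = 0.0, reduced costs: (6.0, 13.0)
  x^k = (0.0, 0.0), subgradient = b - a^T x = 19.0
  y^{k+1} = 0.0 + 0.25*19.0 = 4.75
Step 2: y^k = 4.75, reduced costs: (-8.25, -6.0)
  x^k = (7.0, 7.0), subgradient = b - a^T x = -30.0
  y^{k+1} = 4.75 + 0.25*-30.0 = -2.75
Dual objective at y_2 = -2.75: reduced costs (14.25, 24.0), box minimizer x = (0.0, 0.0)
g(y_2) = b*y + (c1 - a1*y)*x1 + (c2 - a2*y)*x2 = 19*(-2.75) + 14.25*0.0 + 24.0*0.0 = -52.25 + 0.0 + 0.0 = -52.25


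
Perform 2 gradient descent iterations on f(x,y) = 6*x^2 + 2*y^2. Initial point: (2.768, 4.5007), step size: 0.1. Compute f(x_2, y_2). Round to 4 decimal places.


Gradient descent on f(x,y) = 6*x^2 + 2*y^2.
Starting point: (2.768, 4.5007), alpha = 0.1
Step 1: grad_x = 2*6*2.768 = 33.216, grad_y = 2*2*4.5007 = 18.0028
  x_1 = 2.768 - 0.1*33.216 = -0.5536
  y_1 = 4.5007 - 0.1*18.0028 = 2.7004
Step 2: grad_x = 2*6*-0.5536 = -6.6432, grad_y = 2*2*2.7004 = 10.8017
  x_2 = -0.5536 - 0.1*-6.6432 = 0.1107
  y_2 = 2.7004 - 0.1*10.8017 = 1.6203
f(0.1107, 1.6203) = 6*0.1107^2 + 2*1.6203^2 = 5.324


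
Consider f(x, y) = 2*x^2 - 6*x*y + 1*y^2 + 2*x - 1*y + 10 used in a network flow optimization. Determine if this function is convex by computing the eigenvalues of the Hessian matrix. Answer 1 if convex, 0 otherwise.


The Hessian of f(x,y) = 2*x^2 - 6*x*y + 1*y^2 + 2*x - 1*y + 10 is:
H = [[4, -6], [-6, 2]]
Trace = 4 + 2 = 6
Determinant = 4*2 - (-6)^2 = -28
Discriminant = (6)^2 - 4*-28 = 148.0
Eigenvalues: lambda_1 = -3.0828, lambda_2 = 9.0828
The function is not convex.

0


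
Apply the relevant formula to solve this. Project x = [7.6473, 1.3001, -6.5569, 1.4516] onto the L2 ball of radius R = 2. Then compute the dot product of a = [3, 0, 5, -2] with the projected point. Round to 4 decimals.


Step 1: Compute ||x|| (intermediates to 6 decimals).
||x|| = sqrt(7.6473^2 + 1.3001^2 + (-6.5569)^2 + 1.4516^2) = 10.260192
Step 2: Project.
Since ||x|| > R, scale = R/||x|| = 2/10.260192 = 0.194928, proj(x) = scale * x
proj(x) = [1.490673, 0.253426, -1.278123, 0.282957]
Step 3: Dot product.
a^T * proj(x) = 3*1.490673 + 0*0.253426 + 5*(-1.278123) - 2*0.282957 = -2.4845


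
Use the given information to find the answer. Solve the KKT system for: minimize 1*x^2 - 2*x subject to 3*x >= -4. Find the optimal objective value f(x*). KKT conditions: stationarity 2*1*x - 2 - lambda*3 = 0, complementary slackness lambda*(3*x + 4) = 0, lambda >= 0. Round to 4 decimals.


Step 1: Try lambda = 0 (constraint inactive).
Stationarity: 2*1*x - 2 = 0
x* = 2/(2*1) = 1.0
Check constraint: 3*1.0 = 3.0 >= -4 -- satisfied.
Step 2: Compute optimal value.
f(x*) = 1*1.0^2 - 2*1.0 = -1.0


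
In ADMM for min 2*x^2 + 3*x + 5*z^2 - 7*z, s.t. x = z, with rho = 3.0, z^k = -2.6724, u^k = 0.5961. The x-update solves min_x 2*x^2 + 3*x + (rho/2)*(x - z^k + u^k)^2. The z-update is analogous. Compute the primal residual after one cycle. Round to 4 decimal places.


ADMM iteration with rho = 3.0, z^k = -2.6724, u^k = 0.5961
Step 1: x-update.
Minimize 2*x^2 + 3*x + (3.0/2)*(x + 2.6724 + 0.5961)^2
FOC: (2*2 + 3.0)*x = -3 + 3.0*(-2.6724 - 0.5961)
x^{k+1} = -1.8294
Step 2: z-update.
Minimize 5*z^2 - 7*z + (3.0/2)*(-1.8294 - z + 0.5961)^2
FOC: (2*5 + 3.0)*z = 7 + 3.0*(-1.8294 + 0.5961)
z^{k+1} = 0.2539
Step 3: u-update.
u^{k+1} = 0.5961 - 1.8294 - 0.2539 = -1.4871
Step 4: Primal residual = |-1.8294 - 0.2539| = 2.0832


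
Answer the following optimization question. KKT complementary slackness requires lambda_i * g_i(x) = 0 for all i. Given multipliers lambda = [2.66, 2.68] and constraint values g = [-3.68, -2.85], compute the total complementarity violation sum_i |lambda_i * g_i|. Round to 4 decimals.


KKT complementary slackness check:
lambda_1 * g_1 = 2.66 * -3.68 = -9.7888
lambda_2 * g_2 = 2.68 * -2.85 = -7.638
Total violation = 9.7888 + 7.638 = 17.4268


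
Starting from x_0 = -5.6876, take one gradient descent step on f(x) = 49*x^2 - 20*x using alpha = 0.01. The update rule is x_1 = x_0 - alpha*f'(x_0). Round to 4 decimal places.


We compute the gradient at x_0 and apply the update.
f'(x) = 98*x - 20
f'(-5.6876) = 98*-5.6876 - 20 = -577.3848
x_1 = -5.6876 - 0.01*-577.3848 = 0.0862


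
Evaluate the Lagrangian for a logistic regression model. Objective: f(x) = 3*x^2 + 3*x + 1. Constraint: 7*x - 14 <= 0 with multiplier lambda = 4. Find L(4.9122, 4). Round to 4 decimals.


Step 1: Evaluate f(x).
f(4.9122) = 3*4.9122^2 + 3*4.9122 + 1 = 88.1257
Step 2: Evaluate g(x).
g(4.9122) = 7*4.9122 - 14 = 20.3854
Step 3: Compute Lagrangian.
L = 88.1257 + 4*20.3854 = 169.6673


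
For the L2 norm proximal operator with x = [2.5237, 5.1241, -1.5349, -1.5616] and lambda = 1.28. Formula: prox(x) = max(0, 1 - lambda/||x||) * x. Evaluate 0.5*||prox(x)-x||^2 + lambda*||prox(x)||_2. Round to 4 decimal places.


Step 1: Compute ||x||.
||x|| = 6.1172
Step 2: Compute scaling factor.
scale = max(0, 1 - 1.28/6.1172) = 0.7908
Step 3: prox(x) = [1.9956, 4.0519, -1.2137, -1.2348]
||prox(x)|| = 4.8372
Step 4: Proximal objective.
0.5*||prox-x||^2 = 0.8192
lambda*||prox|| = 6.1916
Total = 7.0108


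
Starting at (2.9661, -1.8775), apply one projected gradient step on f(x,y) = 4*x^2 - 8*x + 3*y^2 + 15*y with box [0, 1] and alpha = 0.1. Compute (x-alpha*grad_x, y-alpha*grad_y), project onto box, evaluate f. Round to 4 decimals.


Step 1: Compute gradient at (2.9661, -1.8775).
grad_x = 2*4*2.9661 - 8 = 15.7288
grad_y = 2*3*-1.8775 + 15 = 3.735
Step 2: Gradient step.
x_raw = 2.9661 - 0.1*15.7288 = 1.3932
y_raw = -1.8775 - 0.1*3.735 = -2.251
Step 3: Project onto [0, 1].
x_proj = clip(1.3932) = 1.0
y_proj = clip(-2.251) = 0.0
Step 4: Evaluate f.
f(1.0, 0.0) = -4.0


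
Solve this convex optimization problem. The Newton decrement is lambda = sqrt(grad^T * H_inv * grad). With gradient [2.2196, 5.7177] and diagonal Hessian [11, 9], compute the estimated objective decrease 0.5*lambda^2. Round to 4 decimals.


Step 1: H is diagonal, so H^(-1) * g = [0.2018, 0.6353].
Step 2: g^T H^(-1) g = sum_i g_i^2 / H_ii
  = (2.2196)^2/11 + (5.7177)^2/9
  = 0.4479 + 3.6325 = 4.0803
Step 3: Objective decrease = 0.5 * g^T H^(-1) g = 2.0402


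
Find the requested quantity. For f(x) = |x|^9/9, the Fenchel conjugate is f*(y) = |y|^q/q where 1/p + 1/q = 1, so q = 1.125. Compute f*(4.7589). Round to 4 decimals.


The conjugate exponent q satisfies 1/p + 1/q = 1.
p = 9, so q = 9/(9 - 1) = 1.125
|y|^q = 4.7589^1.125 = 5.7836
f*(4.7589) = 5.7836 / 1.125 = 5.1409


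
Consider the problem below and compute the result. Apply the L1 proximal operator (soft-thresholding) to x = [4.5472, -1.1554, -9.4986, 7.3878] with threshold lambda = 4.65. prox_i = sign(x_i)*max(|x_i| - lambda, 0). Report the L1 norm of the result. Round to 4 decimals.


Soft-thresholding with lambda = 4.65:
prox(4.5472) = sign(4.5472)*max(|4.5472| - 4.65, 0) = 0.0
prox(-1.1554) = sign(-1.1554)*max(|-1.1554| - 4.65, 0) = 0.0
prox(-9.4986) = sign(-9.4986)*max(|-9.4986| - 4.65, 0) = -4.8486
prox(7.3878) = sign(7.3878)*max(|7.3878| - 4.65, 0) = 2.7378
prox(x) = [0.0, 0.0, -4.8486, 2.7378]
||prox(x)||_1 = 0.0 + 0.0 + 4.8486 + 2.7378 = 7.5864


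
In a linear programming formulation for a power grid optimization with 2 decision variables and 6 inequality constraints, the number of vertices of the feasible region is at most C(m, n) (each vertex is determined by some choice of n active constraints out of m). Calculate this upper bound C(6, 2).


Each vertex corresponds to some choice of n active constraints out of m, so the number of vertices is at most C(m, n) = m! / (n!(m-n)!).
m = 6, n = 2
Numerator: 6 * 5
Denominator: 2! = 2
C(6, 2) = 15


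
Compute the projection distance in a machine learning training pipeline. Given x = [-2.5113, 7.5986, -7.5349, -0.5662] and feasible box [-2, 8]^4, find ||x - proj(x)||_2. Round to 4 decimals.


Project each component onto [-2, 8].
clip(-2.5113) = -2.0, clip(7.5986) = 7.5986, clip(-7.5349) = -2.0, clip(-0.5662) = -0.5662
Projection = [-2.0, 7.5986, -2.0, -0.5662]
Squared diffs: [0.2614, 0.0, 30.6351, 0.0]
Distance = sqrt(30.8965) = 5.5585


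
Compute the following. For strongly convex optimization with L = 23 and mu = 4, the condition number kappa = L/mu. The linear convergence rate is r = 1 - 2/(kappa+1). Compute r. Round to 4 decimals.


Step 1: Compute the condition number.
kappa = L/mu = 23/4 = 5.75
Step 2: Compute the convergence rate.
r = 1 - 2/(kappa + 1) = 1 - 2*mu/(L + mu) = (L - mu)/(L + mu) = 19/27 = 0.7037


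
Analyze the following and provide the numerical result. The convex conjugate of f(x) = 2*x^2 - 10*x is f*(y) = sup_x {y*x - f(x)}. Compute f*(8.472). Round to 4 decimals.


f*(y) = sup_x {y*x - a*x^2 - b*x} = sup_x {(y-b)*x - a*x^2}
FOC: (y - b) - 2a*x = 0 => x* = (y - b)/(2a)
x* = (8.472 + 10)/(2*2) = 4.618
f*(8.472) = (y-b)^2/(4a) = (8.472 + 10)^2/(4*2)
= 341.2148/8 = 42.6518


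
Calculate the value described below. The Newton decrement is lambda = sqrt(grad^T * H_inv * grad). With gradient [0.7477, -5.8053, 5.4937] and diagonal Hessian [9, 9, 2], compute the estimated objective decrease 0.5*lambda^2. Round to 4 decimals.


Step 1: H is diagonal, so H^(-1) * g = [0.0831, -0.645, 2.7469].
Step 2: g^T H^(-1) g = sum_i g_i^2 / H_ii
  = (0.7477)^2/9 + (-5.8053)^2/9 + (5.4937)^2/2
  = 0.0621 + 3.7446 + 15.0904 = 18.8971
Step 3: Objective decrease = 0.5 * g^T H^(-1) g = 9.4485


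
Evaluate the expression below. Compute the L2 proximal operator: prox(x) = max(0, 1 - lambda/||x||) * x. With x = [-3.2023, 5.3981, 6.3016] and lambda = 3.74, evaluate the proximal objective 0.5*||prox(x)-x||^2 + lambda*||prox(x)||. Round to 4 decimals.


Step 1: Compute ||x||.
||x|| = 8.8941
Step 2: Compute scaling factor.
scale = max(0, 1 - 3.74/8.8941) = 0.5795
Step 3: prox(x) = [-1.8557, 3.1282, 3.6517]
||prox(x)|| = 5.1541
Step 4: Proximal objective.
0.5*||prox-x||^2 = 6.9938
lambda*||prox|| = 19.2763
Total = 26.27


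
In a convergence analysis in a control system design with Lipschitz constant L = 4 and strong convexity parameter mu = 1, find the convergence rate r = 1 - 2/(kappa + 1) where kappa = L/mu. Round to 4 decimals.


Step 1: Compute the condition number.
kappa = L/mu = 4/1 = 4.0
Step 2: Compute the convergence rate.
r = 1 - 2/(kappa + 1) = 1 - 2*mu/(L + mu) = (L - mu)/(L + mu) = 3/5 = 0.6


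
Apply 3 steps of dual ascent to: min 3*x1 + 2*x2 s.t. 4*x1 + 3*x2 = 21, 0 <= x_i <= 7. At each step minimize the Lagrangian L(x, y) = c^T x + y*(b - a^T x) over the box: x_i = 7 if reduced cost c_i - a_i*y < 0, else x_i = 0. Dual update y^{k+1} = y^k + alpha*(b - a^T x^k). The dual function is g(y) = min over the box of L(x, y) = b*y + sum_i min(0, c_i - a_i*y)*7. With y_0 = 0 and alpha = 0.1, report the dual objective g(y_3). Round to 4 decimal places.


Dual ascent for LP: min 3*x1 + 2*x2, 4*x1 + 3*x2 = 21, 0 <= x_i <= 7
Step 1: y^k = 0.0, reduced costs: (3.0, 2.0)
  x^k = (0.0, 0.0), subgradient = b - a^T x = 21.0
  y^{k+1} = 0.0 + 0.1*21.0 = 2.1
Step 2: y^k = 2.1, reduced costs: (-5.4, -4.3)
  x^k = (7.0, 7.0), subgradient = b - a^T x = -28.0
  y^{k+1} = 2.1 + 0.1*-28.0 = -0.7
Step 3: y^k = -0.7, reduced costs: (5.8, 4.1)
  x^k = (0.0, 0.0), subgradient = b - a^T x = 21.0
  y^{k+1} = -0.7 + 0.1*21.0 = 1.4
Dual objective at y_3 = 1.4: reduced costs (-2.6, -2.2), box minimizer x = (7.0, 7.0)
g(y_3) = b*y + (c1 - a1*y)*x1 + (c2 - a2*y)*x2 = 21*1.4 + (-2.6)*7.0 + (-2.2)*7.0 = 29.4 - 18.2 - 15.4 = -4.2


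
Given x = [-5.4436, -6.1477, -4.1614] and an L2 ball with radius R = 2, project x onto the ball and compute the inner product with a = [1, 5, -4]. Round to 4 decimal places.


Step 1: Compute ||x|| (intermediates to 6 decimals).
||x|| = sqrt((-5.4436)^2 + (-6.1477)^2 + (-4.1614)^2) = 9.205664
Step 2: Project.
Since ||x|| > R, scale = R/||x|| = 2/9.205664 = 0.217258, proj(x) = scale * x
proj(x) = [-1.182666, -1.335637, -0.904097]
Step 3: Dot product.
a^T * proj(x) = 1*(-1.182666) + 5*(-1.335637) - 4*(-0.904097) = -4.2445


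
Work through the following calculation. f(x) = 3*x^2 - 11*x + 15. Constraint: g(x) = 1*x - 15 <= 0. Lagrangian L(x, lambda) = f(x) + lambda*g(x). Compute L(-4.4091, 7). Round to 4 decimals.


Step 1: Evaluate f(x).
f(-4.4091) = 3*(-4.4091)^2 - 11*(-4.4091) + 15 = 121.8206
Step 2: Evaluate g(x).
g(-4.4091) = 1*-4.4091 - 15 = -19.4091
Step 3: Compute Lagrangian.
L = 121.8206 + 7*-19.4091 = -14.0431


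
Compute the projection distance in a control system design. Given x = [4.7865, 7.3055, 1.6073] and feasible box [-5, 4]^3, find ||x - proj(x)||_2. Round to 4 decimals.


Project each component onto [-5, 4].
clip(4.7865) = 4.0, clip(7.3055) = 4.0, clip(1.6073) = 1.6073
Projection = [4.0, 4.0, 1.6073]
Squared diffs: [0.6186, 10.9263, 0.0]
Distance = sqrt(11.5449) = 3.3978


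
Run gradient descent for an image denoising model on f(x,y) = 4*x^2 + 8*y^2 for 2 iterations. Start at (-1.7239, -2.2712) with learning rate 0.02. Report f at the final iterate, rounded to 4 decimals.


Gradient descent on f(x,y) = 4*x^2 + 8*y^2.
Starting point: (-1.7239, -2.2712), alpha = 0.02
Step 1: grad_x = 2*4*-1.7239 = -13.7912, grad_y = 2*8*-2.2712 = -36.3392
  x_1 = -1.7239 - 0.02*-13.7912 = -1.4481
  y_1 = -2.2712 - 0.02*-36.3392 = -1.5444
Step 2: grad_x = 2*4*-1.4481 = -11.5846, grad_y = 2*8*-1.5444 = -24.7107
  x_2 = -1.4481 - 0.02*-11.5846 = -1.2164
  y_2 = -1.5444 - 0.02*-24.7107 = -1.0502
f(-1.2164, -1.0502) = 4*(-1.2164)^2 + 8*(-1.0502)^2 = 14.7418


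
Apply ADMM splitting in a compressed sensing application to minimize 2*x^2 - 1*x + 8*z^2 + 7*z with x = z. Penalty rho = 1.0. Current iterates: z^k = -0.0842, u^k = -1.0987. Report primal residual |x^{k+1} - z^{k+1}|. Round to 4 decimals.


ADMM iteration with rho = 1.0, z^k = -0.0842, u^k = -1.0987
Step 1: x-update.
Minimize 2*x^2 - 1*x + (1.0/2)*(x + 0.0842 - 1.0987)^2
FOC: (2*2 + 1.0)*x = 1 + 1.0*(-0.0842 + 1.0987)
x^{k+1} = 0.4029
Step 2: z-update.
Minimize 8*z^2 + 7*z + (1.0/2)*(0.4029 - z - 1.0987)^2
FOC: (2*8 + 1.0)*z = -7 + 1.0*(0.4029 - 1.0987)
z^{k+1} = -0.4527
Step 3: u-update.
u^{k+1} = -1.0987 + 0.4029 + 0.4527 = -0.2431
Step 4: Primal residual = |0.4029 + 0.4527| = 0.8556


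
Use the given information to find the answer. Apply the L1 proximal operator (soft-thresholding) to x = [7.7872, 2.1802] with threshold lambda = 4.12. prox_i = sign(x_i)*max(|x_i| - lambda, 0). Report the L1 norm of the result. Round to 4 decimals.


Soft-thresholding with lambda = 4.12:
prox(7.7872) = sign(7.7872)*max(|7.7872| - 4.12, 0) = 3.6672
prox(2.1802) = sign(2.1802)*max(|2.1802| - 4.12, 0) = 0.0
prox(x) = [3.6672, 0.0]
||prox(x)||_1 = 3.6672 + 0.0 = 3.6672


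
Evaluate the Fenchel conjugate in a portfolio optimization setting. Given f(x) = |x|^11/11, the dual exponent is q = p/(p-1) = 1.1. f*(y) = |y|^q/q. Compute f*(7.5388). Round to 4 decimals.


The conjugate exponent q satisfies 1/p + 1/q = 1.
p = 11, so q = 11/(11 - 1) = 1.1
|y|^q = 7.5388^1.1 = 9.2264
f*(7.5388) = 9.2264 / 1.1 = 8.3876


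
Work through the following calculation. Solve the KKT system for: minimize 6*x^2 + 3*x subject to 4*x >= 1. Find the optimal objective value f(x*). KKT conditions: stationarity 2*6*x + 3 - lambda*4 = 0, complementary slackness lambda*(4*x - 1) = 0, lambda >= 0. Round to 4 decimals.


Step 1: Try lambda = 0 (constraint inactive).
x_unc = -3/(2*6) = -0.25
Check: 4*-0.25 = -1.0 < 1 -- violated!
Step 2: Constraint must be active: 4*x = 1
x* = 1/4 = 0.25
lambda = (2*6*0.25 + 3)/4 = 1.5
Step 3: Compute optimal value.
f(x*) = 6*0.25^2 + 3*0.25 = 1.125
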